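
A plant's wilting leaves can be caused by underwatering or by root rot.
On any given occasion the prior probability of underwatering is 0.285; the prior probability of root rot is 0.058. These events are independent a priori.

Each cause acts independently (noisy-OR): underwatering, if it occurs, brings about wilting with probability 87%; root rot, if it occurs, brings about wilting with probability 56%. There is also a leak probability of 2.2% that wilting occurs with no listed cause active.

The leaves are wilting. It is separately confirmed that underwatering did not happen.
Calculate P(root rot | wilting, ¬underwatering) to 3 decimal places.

P(root rot | wilting, ¬underwatering) ≈ 0.615

Under noisy-OR, P(wilting | causes) = 1 − (1−0.022)·∏(1−qᵢ) over the active causes.
For the numerator, keep only root rot=true terms: 0.56968·0.058 = 0.033041
The normalizing constant is 0.022·0.942 + 0.56968·0.058 = 0.053765
Posterior = 0.033041 / 0.053765 ≈ 0.615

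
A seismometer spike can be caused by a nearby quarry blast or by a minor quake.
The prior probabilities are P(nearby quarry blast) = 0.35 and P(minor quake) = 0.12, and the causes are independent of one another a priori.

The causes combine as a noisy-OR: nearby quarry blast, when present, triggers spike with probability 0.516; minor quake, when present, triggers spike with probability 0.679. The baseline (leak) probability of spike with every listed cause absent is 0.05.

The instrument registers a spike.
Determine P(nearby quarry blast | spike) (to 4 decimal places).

Under noisy-OR, P(spike | causes) = 1 − (1−0.05)·∏(1−qᵢ) over the active causes.
P(spike) = 0.05*0.65*0.88 + 0.69505*0.65*0.12 + 0.5402*0.35*0.88 + 0.852404*0.35*0.12 = 0.028600 + 0.054214 + 0.166382 + 0.035801 = 0.284997
Restricting to configurations with nearby quarry blast present: 0.166382 + 0.035801 = 0.202183.
Hence the posterior is 0.202183/0.284997 ≈ 0.7094.

P(nearby quarry blast | spike) ≈ 0.7094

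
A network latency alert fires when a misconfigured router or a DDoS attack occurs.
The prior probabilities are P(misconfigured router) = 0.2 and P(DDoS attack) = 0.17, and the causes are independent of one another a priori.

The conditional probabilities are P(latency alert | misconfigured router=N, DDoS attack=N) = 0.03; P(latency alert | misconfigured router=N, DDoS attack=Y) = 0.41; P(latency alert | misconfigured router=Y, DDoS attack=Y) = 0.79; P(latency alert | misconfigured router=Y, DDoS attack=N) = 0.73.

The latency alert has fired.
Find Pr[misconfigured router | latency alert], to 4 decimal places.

P(latency alert) = 0.03·0.8·0.83 + 0.41·0.8·0.17 + 0.73·0.2·0.83 + 0.79·0.2·0.17 = 0.019920 + 0.055760 + 0.121180 + 0.026860 = 0.223720
The misconfigured router-present share is 0.121180 + 0.026860 = 0.148040.
Hence the posterior is 0.148040/0.223720 ≈ 0.6617.

Pr[misconfigured router | latency alert] ≈ 0.6617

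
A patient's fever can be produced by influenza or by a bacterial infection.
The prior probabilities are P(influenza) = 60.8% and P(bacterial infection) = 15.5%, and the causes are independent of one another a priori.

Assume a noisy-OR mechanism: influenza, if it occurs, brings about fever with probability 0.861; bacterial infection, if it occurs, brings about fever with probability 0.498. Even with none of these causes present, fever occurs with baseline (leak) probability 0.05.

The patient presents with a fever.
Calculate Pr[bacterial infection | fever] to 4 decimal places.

Under noisy-OR, P(fever | causes) = 1 − (1−0.05)·∏(1−qᵢ) over the active causes.
For the numerator, keep only bacterial infection=true terms: 0.031784 + 0.087993 = 0.119777
The normalizing constant is 0.05·0.392·0.845 + 0.5231·0.392·0.155 + 0.86795·0.608·0.845 + 0.933711·0.608·0.155 = 0.582257
P(bacterial infection | fever) = 0.119777/0.582257 ≈ 0.2057

Pr[bacterial infection | fever] ≈ 0.2057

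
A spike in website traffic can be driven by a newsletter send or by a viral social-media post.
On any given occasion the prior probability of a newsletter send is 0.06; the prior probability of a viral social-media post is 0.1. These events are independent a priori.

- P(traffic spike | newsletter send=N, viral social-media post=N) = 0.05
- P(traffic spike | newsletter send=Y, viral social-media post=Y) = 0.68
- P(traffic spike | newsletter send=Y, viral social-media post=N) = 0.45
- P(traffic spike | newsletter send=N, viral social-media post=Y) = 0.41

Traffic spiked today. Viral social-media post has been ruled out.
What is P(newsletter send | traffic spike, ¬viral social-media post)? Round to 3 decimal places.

By total probability over both values of newsletter send:
  P(traffic spike | ¬viral social-media post) = 0.05*0.94 + 0.45*0.06
        = 0.047000 + 0.027000 = 0.074000
Configurations with newsletter send contribute 0.027000, so
  P(newsletter send | traffic spike, ¬viral social-media post) = 0.027000 / 0.074000 ≈ 0.365

P(newsletter send | traffic spike, ¬viral social-media post) ≈ 0.365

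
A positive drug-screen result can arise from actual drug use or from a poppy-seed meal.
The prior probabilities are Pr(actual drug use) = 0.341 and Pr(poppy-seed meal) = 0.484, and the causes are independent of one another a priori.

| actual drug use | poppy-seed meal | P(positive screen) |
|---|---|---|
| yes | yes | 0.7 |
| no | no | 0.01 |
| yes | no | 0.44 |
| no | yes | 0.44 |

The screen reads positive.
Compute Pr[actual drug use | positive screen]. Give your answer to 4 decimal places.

Enumerate the 4 (actual drug use, poppy-seed meal) configurations and weight by the priors:
  P(positive screen) = 0.01*0.659*0.516 + 0.44*0.659*0.484 + 0.44*0.341*0.516 + 0.7*0.341*0.484
        = 0.003400 + 0.140341 + 0.077421 + 0.115531 = 0.336693
The terms with actual drug use present sum to 0.192952, so
  P(actual drug use | positive screen) = 0.192952 / 0.336693 ≈ 0.5731

Pr[actual drug use | positive screen] ≈ 0.5731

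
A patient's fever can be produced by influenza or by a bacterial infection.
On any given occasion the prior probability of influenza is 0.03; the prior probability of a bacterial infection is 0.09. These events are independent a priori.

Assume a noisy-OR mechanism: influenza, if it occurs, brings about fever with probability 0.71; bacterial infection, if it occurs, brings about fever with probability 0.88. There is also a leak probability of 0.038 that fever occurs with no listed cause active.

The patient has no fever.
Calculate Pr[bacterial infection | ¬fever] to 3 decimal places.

Pr[bacterial infection | ¬fever] ≈ 0.012

Under noisy-OR, P(fever | causes) = 1 − (1−0.038)·∏(1−qᵢ) over the active causes.
P(¬fever) = 0.962×0.97×0.91 + 0.11544×0.97×0.09 + 0.27898×0.03×0.91 + 0.033478×0.03×0.09 = 0.849157 + 0.010078 + 0.007616 + 0.000090 = 0.866941
Of this, 0.010168 comes from 0.010078 + 0.000090 (the bacterial infection=true cases).
So P(bacterial infection | ¬fever) = 0.010168/0.866941 ≈ 0.012.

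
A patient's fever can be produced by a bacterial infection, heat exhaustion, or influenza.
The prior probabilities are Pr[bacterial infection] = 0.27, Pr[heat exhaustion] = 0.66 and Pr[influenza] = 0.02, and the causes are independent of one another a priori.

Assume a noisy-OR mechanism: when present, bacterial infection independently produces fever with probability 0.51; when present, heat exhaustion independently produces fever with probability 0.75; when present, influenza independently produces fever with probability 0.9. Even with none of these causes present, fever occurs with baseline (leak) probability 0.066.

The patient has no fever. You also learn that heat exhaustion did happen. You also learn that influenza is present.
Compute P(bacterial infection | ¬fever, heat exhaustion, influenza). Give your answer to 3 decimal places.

Under noisy-OR, P(fever | causes) = 1 − (1−0.066)·∏(1−qᵢ) over the active causes.
P(¬fever | heat exhaustion, influenza) = 0.02335×0.73 + 0.011441×0.27 = 0.017045 + 0.003089 = 0.020134
The bacterial infection-present share is 0.011441×0.27 = 0.003089.
So P(bacterial infection | ¬fever, heat exhaustion, influenza) = 0.003089/0.020134 ≈ 0.153.

P(bacterial infection | ¬fever, heat exhaustion, influenza) ≈ 0.153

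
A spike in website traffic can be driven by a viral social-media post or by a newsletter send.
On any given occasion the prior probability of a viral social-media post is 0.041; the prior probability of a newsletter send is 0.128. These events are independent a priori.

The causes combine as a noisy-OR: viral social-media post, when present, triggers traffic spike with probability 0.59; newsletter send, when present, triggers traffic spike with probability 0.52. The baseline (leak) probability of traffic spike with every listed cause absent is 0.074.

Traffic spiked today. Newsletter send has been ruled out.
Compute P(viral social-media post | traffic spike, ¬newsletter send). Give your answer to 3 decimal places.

P(viral social-media post | traffic spike, ¬newsletter send) ≈ 0.264

Under noisy-OR, P(traffic spike | causes) = 1 − (1−0.074)·∏(1−qᵢ) over the active causes.
For the numerator, keep only viral social-media post=true terms: 0.62034×0.041 = 0.025434
Denominator P(traffic spike | ¬newsletter send): 0.074×0.959 + 0.62034×0.041 = 0.096400
Posterior = 0.025434 / 0.096400 ≈ 0.264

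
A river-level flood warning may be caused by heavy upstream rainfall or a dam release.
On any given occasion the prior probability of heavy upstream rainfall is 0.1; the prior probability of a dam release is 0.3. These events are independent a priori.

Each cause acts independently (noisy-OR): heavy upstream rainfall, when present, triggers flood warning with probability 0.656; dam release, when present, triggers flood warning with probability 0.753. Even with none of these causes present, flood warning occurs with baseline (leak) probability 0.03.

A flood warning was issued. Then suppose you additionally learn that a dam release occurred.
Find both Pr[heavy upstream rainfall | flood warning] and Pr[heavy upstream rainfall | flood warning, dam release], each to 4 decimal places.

Under noisy-OR, P(flood warning | causes) = 1 − (1−0.03)·∏(1−qᵢ) over the active causes.
For the numerator, keep only heavy upstream rainfall=true terms: 0.046642 + 0.027527 = 0.074169
Normalizer over all consistent configurations: 0.03·0.9·0.7 + 0.76041·0.9·0.3 + 0.66632·0.1·0.7 + 0.917581·0.1·0.3 = 0.298380
P(heavy upstream rainfall | flood warning) = 0.074169/0.298380 ≈ 0.2486

Now also conditioning on dam release=true:
P(flood warning | dam release) = 0.76041·0.9 + 0.917581·0.1 = 0.684369 + 0.091758 = 0.776127
The heavy upstream rainfall-present share is 0.917581·0.1 = 0.091758.
Hence the posterior is 0.091758/0.776127 ≈ 0.1182.

Pr[heavy upstream rainfall | flood warning] ≈ 0.2486; Pr[heavy upstream rainfall | flood warning, dam release] ≈ 0.1182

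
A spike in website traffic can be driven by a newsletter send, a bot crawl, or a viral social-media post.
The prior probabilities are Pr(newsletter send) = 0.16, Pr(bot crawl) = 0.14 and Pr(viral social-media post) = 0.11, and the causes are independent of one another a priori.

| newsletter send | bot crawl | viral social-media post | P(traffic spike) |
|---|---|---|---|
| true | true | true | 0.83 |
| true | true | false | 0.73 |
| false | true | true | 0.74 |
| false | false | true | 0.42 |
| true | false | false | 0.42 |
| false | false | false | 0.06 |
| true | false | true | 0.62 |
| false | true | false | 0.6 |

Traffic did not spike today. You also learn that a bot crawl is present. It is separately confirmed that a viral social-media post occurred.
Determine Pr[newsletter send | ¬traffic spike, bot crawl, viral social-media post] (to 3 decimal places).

By total probability over both values of newsletter send:
  P(¬traffic spike | bot crawl, viral social-media post) = 0.26·0.84 + 0.17·0.16
        = 0.218400 + 0.027200 = 0.245600
The terms with newsletter send present sum to 0.027200, so
  P(newsletter send | ¬traffic spike, bot crawl, viral social-media post) = 0.027200 / 0.245600 ≈ 0.111

Pr[newsletter send | ¬traffic spike, bot crawl, viral social-media post] ≈ 0.111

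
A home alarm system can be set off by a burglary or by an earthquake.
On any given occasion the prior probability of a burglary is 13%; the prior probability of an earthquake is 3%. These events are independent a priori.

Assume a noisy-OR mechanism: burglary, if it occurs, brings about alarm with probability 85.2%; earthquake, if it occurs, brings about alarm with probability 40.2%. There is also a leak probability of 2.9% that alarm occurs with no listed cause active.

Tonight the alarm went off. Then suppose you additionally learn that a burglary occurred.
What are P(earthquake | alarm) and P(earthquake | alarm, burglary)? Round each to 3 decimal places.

P(earthquake | alarm) ≈ 0.099; P(earthquake | alarm, burglary) ≈ 0.032

Under noisy-OR, P(alarm | causes) = 1 − (1−0.029)·∏(1−qᵢ) over the active causes.
Weight on earthquake=true, given the evidence: 0.010945 + 0.003565 = 0.014510
Normalizer over all consistent configurations: 0.029·0.87·0.97 + 0.419342·0.87·0.03 + 0.856292·0.13·0.97 + 0.914063·0.13·0.03 = 0.146961
P(earthquake | alarm) = 0.014510/0.146961 ≈ 0.099

Now condition on the additional information:
P(alarm | burglary) = 0.856292*0.97 + 0.914063*0.03 = 0.830603 + 0.027422 = 0.858025
Of this, 0.027422 comes from 0.914063*0.03 (the earthquake=true cases).
So P(earthquake | alarm, burglary) = 0.027422/0.858025 ≈ 0.032.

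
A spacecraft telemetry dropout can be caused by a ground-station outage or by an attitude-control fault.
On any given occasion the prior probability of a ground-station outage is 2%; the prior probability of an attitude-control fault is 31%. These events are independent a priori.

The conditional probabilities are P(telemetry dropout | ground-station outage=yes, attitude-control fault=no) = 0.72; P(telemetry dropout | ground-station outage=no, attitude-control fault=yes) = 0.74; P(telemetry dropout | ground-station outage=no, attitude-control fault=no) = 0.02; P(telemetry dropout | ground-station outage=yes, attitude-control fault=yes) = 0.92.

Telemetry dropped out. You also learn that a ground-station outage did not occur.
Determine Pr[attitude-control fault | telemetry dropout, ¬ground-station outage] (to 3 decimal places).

P(telemetry dropout | ¬ground-station outage) = 0.02·0.69 + 0.74·0.31 = 0.013800 + 0.229400 = 0.243200
Restricting to configurations with attitude-control fault present: 0.74·0.31 = 0.229400.
P(attitude-control fault | telemetry dropout, ¬ground-station outage) = 0.229400 / 0.243200 ≈ 0.943

Pr[attitude-control fault | telemetry dropout, ¬ground-station outage] ≈ 0.943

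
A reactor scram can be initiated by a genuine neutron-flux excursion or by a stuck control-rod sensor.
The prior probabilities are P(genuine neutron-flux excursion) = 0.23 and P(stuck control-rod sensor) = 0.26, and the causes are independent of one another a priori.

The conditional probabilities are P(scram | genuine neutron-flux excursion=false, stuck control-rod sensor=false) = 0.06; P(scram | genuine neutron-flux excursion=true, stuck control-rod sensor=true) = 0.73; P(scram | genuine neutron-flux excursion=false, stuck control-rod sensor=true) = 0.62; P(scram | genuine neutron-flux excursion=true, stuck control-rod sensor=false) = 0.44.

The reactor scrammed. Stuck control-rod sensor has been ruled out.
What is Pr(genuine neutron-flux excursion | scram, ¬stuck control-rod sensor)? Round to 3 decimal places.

P(scram | ¬stuck control-rod sensor) = 0.06×0.77 + 0.44×0.23 = 0.046200 + 0.101200 = 0.147400
Of this, 0.101200 comes from 0.44×0.23 (the genuine neutron-flux excursion=true cases).
Hence the posterior is 0.101200/0.147400 ≈ 0.687.

Pr(genuine neutron-flux excursion | scram, ¬stuck control-rod sensor) ≈ 0.687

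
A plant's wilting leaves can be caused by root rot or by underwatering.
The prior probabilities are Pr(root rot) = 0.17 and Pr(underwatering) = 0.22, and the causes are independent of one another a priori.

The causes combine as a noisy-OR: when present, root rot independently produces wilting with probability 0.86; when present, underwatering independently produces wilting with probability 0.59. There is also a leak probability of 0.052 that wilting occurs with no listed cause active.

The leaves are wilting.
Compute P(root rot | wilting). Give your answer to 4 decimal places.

P(root rot | wilting) ≈ 0.5086

Under noisy-OR, P(wilting | causes) = 1 − (1−0.052)·∏(1−qᵢ) over the active causes.
P(wilting) = 0.052×0.83×0.78 + 0.61132×0.83×0.22 + 0.86728×0.17×0.78 + 0.945585×0.17×0.22 = 0.033665 + 0.111627 + 0.115001 + 0.035365 = 0.295658
The root rot-present share is 0.115001 + 0.035365 = 0.150366.
So P(root rot | wilting) = 0.150366/0.295658 ≈ 0.5086.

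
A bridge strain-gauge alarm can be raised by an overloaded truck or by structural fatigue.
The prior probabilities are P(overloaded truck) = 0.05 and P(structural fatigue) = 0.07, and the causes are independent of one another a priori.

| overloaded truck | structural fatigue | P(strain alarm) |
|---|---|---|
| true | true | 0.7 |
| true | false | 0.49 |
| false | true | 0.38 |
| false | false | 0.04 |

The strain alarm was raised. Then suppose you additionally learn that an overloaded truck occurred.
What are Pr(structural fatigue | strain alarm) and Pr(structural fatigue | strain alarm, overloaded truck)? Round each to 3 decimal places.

Numerator (weight on configurations with structural fatigue): 0.025270 + 0.002450 = 0.027720
Normalizer over all consistent configurations: 0.04·0.95·0.93 + 0.38·0.95·0.07 + 0.49·0.05·0.93 + 0.7·0.05·0.07 = 0.085845
P(structural fatigue | strain alarm) = 0.027720/0.085845 ≈ 0.323

Now condition on the additional information:
Numerator (weight on configurations with structural fatigue): 0.7*0.07 = 0.049000
The normalizing constant is 0.49*0.93 + 0.7*0.07 = 0.504700
P(structural fatigue | strain alarm, overloaded truck) = 0.049000/0.504700 ≈ 0.097

Pr(structural fatigue | strain alarm) ≈ 0.323; Pr(structural fatigue | strain alarm, overloaded truck) ≈ 0.097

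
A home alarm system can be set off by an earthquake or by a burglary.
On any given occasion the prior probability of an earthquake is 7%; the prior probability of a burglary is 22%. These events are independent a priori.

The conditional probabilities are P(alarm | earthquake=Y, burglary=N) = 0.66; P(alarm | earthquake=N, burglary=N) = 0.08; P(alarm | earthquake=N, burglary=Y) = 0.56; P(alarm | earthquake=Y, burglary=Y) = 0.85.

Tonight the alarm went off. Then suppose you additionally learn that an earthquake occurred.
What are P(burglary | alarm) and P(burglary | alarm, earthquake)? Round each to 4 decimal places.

P(burglary | alarm) ≈ 0.5758; P(burglary | alarm, earthquake) ≈ 0.2665

P(alarm) = 0.08×0.93×0.78 + 0.56×0.93×0.22 + 0.66×0.07×0.78 + 0.85×0.07×0.22 = 0.058032 + 0.114576 + 0.036036 + 0.013090 = 0.221734
The burglary-present share is 0.114576 + 0.013090 = 0.127666.
So P(burglary | alarm) = 0.127666/0.221734 ≈ 0.5758.

Now also conditioning on earthquake=true:
Weight on burglary=true, given the evidence: 0.85×0.22 = 0.187000
Normalizer over all consistent configurations: 0.66×0.78 + 0.85×0.22 = 0.701800
P(burglary | alarm, earthquake) = 0.187000/0.701800 ≈ 0.2665
— earthquake explains away the evidence for burglary.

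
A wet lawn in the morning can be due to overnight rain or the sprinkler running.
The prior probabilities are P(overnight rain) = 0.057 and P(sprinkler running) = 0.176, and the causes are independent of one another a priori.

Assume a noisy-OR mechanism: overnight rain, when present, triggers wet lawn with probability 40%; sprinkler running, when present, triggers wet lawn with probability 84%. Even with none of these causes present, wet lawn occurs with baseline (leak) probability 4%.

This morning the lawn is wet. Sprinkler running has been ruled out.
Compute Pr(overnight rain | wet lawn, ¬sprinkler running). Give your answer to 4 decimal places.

Pr(overnight rain | wet lawn, ¬sprinkler running) ≈ 0.3905

Under noisy-OR, P(wet lawn | causes) = 1 − (1−0.04)·∏(1−qᵢ) over the active causes.
P(wet lawn | ¬sprinkler running) = 0.04·0.943 + 0.424·0.057 = 0.037720 + 0.024168 = 0.061888
Of this, 0.024168 comes from 0.424·0.057 (the overnight rain=true cases).
P(overnight rain | wet lawn, ¬sprinkler running) = 0.024168 / 0.061888 ≈ 0.3905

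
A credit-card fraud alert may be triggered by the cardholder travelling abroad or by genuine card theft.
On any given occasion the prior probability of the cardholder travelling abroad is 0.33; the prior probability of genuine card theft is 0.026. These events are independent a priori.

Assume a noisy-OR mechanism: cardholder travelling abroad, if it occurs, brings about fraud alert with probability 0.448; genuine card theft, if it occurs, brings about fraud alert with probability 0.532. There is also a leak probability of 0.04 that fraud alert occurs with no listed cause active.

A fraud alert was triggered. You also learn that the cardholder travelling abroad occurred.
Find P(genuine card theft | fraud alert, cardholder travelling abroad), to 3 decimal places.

Under noisy-OR, P(fraud alert | causes) = 1 − (1−0.04)·∏(1−qᵢ) over the active causes.
Enumerate both values of genuine card theft and weight by the priors:
  P(fraud alert | cardholder travelling abroad) = 0.47008×0.974 + 0.751997×0.026
        = 0.457858 + 0.019552 = 0.477410
Configurations with genuine card theft contribute 0.019552, so
  P(genuine card theft | fraud alert, cardholder travelling abroad) = 0.019552 / 0.477410 ≈ 0.041

P(genuine card theft | fraud alert, cardholder travelling abroad) ≈ 0.041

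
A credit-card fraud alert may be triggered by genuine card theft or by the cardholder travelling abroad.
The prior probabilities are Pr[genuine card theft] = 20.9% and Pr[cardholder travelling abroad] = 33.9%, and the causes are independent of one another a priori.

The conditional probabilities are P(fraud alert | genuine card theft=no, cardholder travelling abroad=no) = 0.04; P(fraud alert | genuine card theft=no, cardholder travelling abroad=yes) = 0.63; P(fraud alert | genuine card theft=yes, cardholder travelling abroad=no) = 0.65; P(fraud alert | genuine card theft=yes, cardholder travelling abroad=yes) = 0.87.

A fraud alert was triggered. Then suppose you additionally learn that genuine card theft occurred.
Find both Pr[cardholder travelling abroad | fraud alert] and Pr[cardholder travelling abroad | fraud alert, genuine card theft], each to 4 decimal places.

For the numerator, keep only cardholder travelling abroad=true terms: 0.168934 + 0.061640 = 0.230574
Normalizer over all consistent configurations: 0.04*0.791*0.661 + 0.63*0.791*0.339 + 0.65*0.209*0.661 + 0.87*0.209*0.339 = 0.341285
Posterior = 0.230574 / 0.341285 ≈ 0.6756

Now also conditioning on genuine card theft=true:
P(fraud alert | genuine card theft) = 0.65×0.661 + 0.87×0.339 = 0.429650 + 0.294930 = 0.724580
Restricting to configurations with cardholder travelling abroad present: 0.87×0.339 = 0.294930.
P(cardholder travelling abroad | fraud alert, genuine card theft) = 0.294930 / 0.724580 ≈ 0.4070

Pr[cardholder travelling abroad | fraud alert] ≈ 0.6756; Pr[cardholder travelling abroad | fraud alert, genuine card theft] ≈ 0.4070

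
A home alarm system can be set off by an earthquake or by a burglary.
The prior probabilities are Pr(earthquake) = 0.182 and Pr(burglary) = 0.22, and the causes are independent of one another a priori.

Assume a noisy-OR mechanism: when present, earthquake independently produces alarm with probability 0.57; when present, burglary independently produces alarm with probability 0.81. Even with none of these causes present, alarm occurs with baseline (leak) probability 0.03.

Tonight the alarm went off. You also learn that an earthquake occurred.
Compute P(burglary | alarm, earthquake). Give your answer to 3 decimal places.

Under noisy-OR, P(alarm | causes) = 1 − (1−0.03)·∏(1−qᵢ) over the active causes.
Enumerate both values of burglary and weight by the priors:
  P(alarm | earthquake) = 0.5829×0.78 + 0.920751×0.22
        = 0.454662 + 0.202565 = 0.657227
Configurations with burglary contribute 0.202565, so
  P(burglary | alarm, earthquake) = 0.202565 / 0.657227 ≈ 0.308

P(burglary | alarm, earthquake) ≈ 0.308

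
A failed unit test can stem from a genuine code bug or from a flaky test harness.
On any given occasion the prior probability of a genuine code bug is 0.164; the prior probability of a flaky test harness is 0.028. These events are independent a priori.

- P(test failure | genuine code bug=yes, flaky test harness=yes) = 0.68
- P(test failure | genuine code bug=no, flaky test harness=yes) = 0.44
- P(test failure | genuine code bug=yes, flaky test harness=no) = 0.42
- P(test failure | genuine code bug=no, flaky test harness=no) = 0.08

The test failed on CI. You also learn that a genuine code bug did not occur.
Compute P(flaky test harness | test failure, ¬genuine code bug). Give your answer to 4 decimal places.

P(test failure | ¬genuine code bug) = 0.08·0.972 + 0.44·0.028 = 0.077760 + 0.012320 = 0.090080
Of this, 0.012320 comes from 0.44·0.028 (the flaky test harness=true cases).
P(flaky test harness | test failure, ¬genuine code bug) = 0.012320 / 0.090080 ≈ 0.1368

P(flaky test harness | test failure, ¬genuine code bug) ≈ 0.1368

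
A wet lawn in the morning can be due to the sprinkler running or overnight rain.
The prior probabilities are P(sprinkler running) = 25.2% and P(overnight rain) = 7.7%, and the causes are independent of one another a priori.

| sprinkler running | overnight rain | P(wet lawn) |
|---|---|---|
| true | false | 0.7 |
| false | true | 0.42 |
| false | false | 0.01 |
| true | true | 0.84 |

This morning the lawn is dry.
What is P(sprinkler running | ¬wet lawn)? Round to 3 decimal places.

Sum P(¬wet lawn|·) weighted by the priors over the 4 (sprinkler running, overnight rain) configurations:
  P(¬wet lawn) = 0.99*0.748*0.923 + 0.58*0.748*0.077 + 0.3*0.252*0.923 + 0.16*0.252*0.077
        = 0.683500 + 0.033406 + 0.069779 + 0.003105 = 0.789790
The terms with sprinkler running present sum to 0.072884, so
  P(sprinkler running | ¬wet lawn) = 0.072884 / 0.789790 ≈ 0.092

P(sprinkler running | ¬wet lawn) ≈ 0.092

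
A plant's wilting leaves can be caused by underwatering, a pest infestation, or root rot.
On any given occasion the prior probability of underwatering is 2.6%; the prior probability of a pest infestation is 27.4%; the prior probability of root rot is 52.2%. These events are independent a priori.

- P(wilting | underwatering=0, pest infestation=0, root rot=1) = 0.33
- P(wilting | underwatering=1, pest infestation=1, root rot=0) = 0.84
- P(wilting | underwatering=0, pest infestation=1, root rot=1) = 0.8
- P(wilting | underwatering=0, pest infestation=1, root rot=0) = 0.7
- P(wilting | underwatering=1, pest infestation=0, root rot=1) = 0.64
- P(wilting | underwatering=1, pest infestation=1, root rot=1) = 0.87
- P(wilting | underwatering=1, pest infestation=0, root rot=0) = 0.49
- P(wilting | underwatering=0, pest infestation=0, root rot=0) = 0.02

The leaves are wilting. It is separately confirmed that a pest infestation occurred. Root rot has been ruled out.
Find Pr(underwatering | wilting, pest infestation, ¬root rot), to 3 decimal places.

Pr(underwatering | wilting, pest infestation, ¬root rot) ≈ 0.031

Sum P(wilting|·) weighted by the priors over both values of underwatering:
  P(wilting | pest infestation, ¬root rot) = 0.7*0.974 + 0.84*0.026
        = 0.681800 + 0.021840 = 0.703640
The terms with underwatering present sum to 0.021840, so
  P(underwatering | wilting, pest infestation, ¬root rot) = 0.021840 / 0.703640 ≈ 0.031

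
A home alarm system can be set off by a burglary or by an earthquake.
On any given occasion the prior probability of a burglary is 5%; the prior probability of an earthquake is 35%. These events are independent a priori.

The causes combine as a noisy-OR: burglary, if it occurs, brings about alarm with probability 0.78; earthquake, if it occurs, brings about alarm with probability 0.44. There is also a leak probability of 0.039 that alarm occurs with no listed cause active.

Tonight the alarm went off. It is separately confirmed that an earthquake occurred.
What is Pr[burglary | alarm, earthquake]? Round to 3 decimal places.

Pr[burglary | alarm, earthquake] ≈ 0.091

Under noisy-OR, P(alarm | causes) = 1 − (1−0.039)·∏(1−qᵢ) over the active causes.
Weight on burglary=true, given the evidence: 0.881605×0.05 = 0.044080
Normalizer over all consistent configurations: 0.46184×0.95 + 0.881605×0.05 = 0.482828
P(burglary | alarm, earthquake) = 0.044080/0.482828 ≈ 0.091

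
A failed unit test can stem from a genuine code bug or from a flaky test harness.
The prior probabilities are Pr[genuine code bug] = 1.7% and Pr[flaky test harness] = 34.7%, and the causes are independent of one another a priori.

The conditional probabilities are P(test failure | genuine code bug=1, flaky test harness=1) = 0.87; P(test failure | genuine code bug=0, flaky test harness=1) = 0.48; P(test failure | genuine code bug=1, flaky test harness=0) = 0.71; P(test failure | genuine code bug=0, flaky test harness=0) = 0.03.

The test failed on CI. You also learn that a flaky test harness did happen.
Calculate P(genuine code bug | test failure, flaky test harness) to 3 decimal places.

P(genuine code bug | test failure, flaky test harness) ≈ 0.030

Enumerate both values of genuine code bug and weight by the priors:
  P(test failure | flaky test harness) = 0.48×0.983 + 0.87×0.017
        = 0.471840 + 0.014790 = 0.486630
Keeping only the genuine code bug-present terms gives 0.014790, so
  P(genuine code bug | test failure, flaky test harness) = 0.014790 / 0.486630 ≈ 0.030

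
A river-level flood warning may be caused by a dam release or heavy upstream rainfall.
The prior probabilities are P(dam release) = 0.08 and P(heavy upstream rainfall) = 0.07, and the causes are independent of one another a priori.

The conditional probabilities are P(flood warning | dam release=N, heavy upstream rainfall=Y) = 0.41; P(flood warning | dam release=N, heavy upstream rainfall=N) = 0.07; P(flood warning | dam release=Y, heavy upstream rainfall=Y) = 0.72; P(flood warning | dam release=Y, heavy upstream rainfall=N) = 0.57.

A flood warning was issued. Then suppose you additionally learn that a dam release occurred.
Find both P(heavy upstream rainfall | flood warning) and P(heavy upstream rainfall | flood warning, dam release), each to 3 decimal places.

P(heavy upstream rainfall | flood warning) ≈ 0.229; P(heavy upstream rainfall | flood warning, dam release) ≈ 0.087

For the numerator, keep only heavy upstream rainfall=true terms: 0.026404 + 0.004032 = 0.030436
Denominator P(flood warning): 0.07·0.92·0.93 + 0.41·0.92·0.07 + 0.57·0.08·0.93 + 0.72·0.08·0.07 = 0.132736
Posterior = 0.030436 / 0.132736 ≈ 0.229

Now condition on the additional information:
For the numerator, keep only heavy upstream rainfall=true terms: 0.72·0.07 = 0.050400
The normalizing constant is 0.57·0.93 + 0.72·0.07 = 0.580500
Posterior = 0.050400 / 0.580500 ≈ 0.087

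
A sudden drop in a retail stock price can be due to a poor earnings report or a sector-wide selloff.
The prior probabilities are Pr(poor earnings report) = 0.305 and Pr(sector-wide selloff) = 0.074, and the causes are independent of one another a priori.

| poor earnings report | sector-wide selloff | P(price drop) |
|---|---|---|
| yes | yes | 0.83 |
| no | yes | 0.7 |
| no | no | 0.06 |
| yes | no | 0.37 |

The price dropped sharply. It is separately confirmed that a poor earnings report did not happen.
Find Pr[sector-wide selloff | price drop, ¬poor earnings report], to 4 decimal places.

Pr[sector-wide selloff | price drop, ¬poor earnings report] ≈ 0.4825

Weight on sector-wide selloff=true, given the evidence: 0.7*0.074 = 0.051800
Denominator P(price drop | ¬poor earnings report): 0.06*0.926 + 0.7*0.074 = 0.107360
Posterior = 0.051800 / 0.107360 ≈ 0.4825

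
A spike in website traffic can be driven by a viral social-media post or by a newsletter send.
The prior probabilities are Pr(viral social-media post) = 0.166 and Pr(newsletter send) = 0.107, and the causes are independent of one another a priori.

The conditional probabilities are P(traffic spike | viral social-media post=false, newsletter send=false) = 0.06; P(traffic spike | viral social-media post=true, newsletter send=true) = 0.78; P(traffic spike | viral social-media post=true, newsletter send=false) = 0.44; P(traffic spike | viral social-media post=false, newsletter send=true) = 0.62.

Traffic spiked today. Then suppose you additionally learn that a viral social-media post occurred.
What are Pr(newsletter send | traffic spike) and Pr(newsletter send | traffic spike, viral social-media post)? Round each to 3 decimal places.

Pr(newsletter send | traffic spike) ≈ 0.386; Pr(newsletter send | traffic spike, viral social-media post) ≈ 0.175

Enumerate the 4 (viral social-media post, newsletter send) configurations and weight by the priors:
  P(traffic spike) = 0.06×0.834×0.893 + 0.62×0.834×0.107 + 0.44×0.166×0.893 + 0.78×0.166×0.107
        = 0.044686 + 0.055328 + 0.065225 + 0.013854 = 0.179093
The terms with newsletter send present sum to 0.069182, so
  P(newsletter send | traffic spike) = 0.069182 / 0.179093 ≈ 0.386

With the extra evidence:
Numerator (weight on configurations with newsletter send): 0.78*0.107 = 0.083460
Normalizer over all consistent configurations: 0.44*0.893 + 0.78*0.107 = 0.476380
Posterior = 0.083460 / 0.476380 ≈ 0.175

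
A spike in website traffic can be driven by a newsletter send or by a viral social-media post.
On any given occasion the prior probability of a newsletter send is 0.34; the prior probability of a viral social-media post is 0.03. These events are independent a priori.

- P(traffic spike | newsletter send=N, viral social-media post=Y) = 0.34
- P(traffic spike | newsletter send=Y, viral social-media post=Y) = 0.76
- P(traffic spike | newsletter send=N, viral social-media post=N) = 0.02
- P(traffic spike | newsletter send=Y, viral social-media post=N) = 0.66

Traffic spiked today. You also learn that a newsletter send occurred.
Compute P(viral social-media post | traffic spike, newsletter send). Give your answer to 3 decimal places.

P(viral social-media post | traffic spike, newsletter send) ≈ 0.034

Sum P(traffic spike|·) weighted by the priors over both values of viral social-media post:
  P(traffic spike | newsletter send) = 0.66×0.97 + 0.76×0.03
        = 0.640200 + 0.022800 = 0.663000
Keeping only the viral social-media post-present terms gives 0.022800, so
  P(viral social-media post | traffic spike, newsletter send) = 0.022800 / 0.663000 ≈ 0.034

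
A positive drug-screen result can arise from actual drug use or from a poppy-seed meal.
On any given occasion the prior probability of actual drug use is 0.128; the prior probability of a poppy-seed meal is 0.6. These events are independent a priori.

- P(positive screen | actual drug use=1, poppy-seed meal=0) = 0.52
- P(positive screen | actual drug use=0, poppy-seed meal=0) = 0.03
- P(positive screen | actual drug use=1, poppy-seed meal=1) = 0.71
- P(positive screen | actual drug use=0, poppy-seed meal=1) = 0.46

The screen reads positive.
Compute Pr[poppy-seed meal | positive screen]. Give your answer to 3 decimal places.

Numerator (weight on configurations with poppy-seed meal): 0.240672 + 0.054528 = 0.295200
Normalizer over all consistent configurations: 0.03×0.872×0.4 + 0.46×0.872×0.6 + 0.52×0.128×0.4 + 0.71×0.128×0.6 = 0.332288
Posterior = 0.295200 / 0.332288 ≈ 0.888

Pr[poppy-seed meal | positive screen] ≈ 0.888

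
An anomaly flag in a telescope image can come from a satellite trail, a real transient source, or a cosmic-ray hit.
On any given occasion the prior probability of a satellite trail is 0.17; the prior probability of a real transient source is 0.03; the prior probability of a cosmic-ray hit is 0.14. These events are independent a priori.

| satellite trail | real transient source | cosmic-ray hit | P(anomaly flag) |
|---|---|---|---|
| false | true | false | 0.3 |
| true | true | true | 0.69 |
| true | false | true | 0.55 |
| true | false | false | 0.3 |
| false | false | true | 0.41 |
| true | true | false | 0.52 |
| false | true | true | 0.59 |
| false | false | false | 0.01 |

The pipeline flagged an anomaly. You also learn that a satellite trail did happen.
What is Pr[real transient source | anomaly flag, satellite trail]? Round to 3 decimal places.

Pr[real transient source | anomaly flag, satellite trail] ≈ 0.048

Sum P(anomaly flag|·) weighted by the priors over the 4 (real transient source, cosmic-ray hit) configurations:
  P(anomaly flag | satellite trail) = 0.3·0.97·0.86 + 0.55·0.97·0.14 + 0.52·0.03·0.86 + 0.69·0.03·0.14
        = 0.250260 + 0.074690 + 0.013416 + 0.002898 = 0.341264
Configurations with real transient source contribute 0.016314, so
  P(real transient source | anomaly flag, satellite trail) = 0.016314 / 0.341264 ≈ 0.048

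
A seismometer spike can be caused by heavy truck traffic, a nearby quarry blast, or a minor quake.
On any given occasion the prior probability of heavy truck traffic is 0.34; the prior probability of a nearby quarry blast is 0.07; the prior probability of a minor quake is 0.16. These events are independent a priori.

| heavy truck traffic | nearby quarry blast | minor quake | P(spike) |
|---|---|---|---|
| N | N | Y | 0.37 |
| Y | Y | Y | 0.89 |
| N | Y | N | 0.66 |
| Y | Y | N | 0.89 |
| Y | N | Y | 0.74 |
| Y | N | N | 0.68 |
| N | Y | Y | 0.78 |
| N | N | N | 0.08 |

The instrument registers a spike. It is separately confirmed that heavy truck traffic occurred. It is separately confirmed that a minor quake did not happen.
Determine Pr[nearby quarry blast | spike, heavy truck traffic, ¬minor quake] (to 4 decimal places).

Weight on nearby quarry blast=true, given the evidence: 0.89×0.07 = 0.062300
The normalizing constant is 0.68×0.93 + 0.89×0.07 = 0.694700
Posterior = 0.062300 / 0.694700 ≈ 0.0897

Pr[nearby quarry blast | spike, heavy truck traffic, ¬minor quake] ≈ 0.0897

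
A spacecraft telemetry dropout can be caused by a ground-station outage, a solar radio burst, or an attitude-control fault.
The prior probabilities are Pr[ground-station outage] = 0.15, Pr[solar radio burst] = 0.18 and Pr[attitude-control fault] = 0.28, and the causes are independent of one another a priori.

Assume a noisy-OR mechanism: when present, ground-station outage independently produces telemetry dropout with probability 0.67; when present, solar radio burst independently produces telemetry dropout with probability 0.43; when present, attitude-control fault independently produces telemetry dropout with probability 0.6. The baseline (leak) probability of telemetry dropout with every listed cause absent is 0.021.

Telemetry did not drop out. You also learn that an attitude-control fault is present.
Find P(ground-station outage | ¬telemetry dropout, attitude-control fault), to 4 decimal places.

Under noisy-OR, P(telemetry dropout | causes) = 1 − (1−0.021)·∏(1−qᵢ) over the active causes.
Numerator (weight on configurations with ground-station outage): 0.015895 + 0.001989 = 0.017884
The normalizing constant is 0.3916×0.85×0.82 + 0.223212×0.85×0.18 + 0.129228×0.15×0.82 + 0.07366×0.15×0.18 = 0.324980
Posterior = 0.017884 / 0.324980 ≈ 0.0550

P(ground-station outage | ¬telemetry dropout, attitude-control fault) ≈ 0.0550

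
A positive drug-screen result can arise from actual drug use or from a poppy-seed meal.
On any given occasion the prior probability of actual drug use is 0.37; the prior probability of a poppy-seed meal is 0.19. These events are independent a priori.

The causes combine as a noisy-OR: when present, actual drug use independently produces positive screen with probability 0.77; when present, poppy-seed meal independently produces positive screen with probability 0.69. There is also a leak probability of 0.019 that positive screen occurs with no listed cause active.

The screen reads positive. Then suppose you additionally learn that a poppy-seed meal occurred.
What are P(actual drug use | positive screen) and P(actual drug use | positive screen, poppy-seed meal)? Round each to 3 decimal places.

Under noisy-OR, P(positive screen | causes) = 1 − (1−0.019)·∏(1−qᵢ) over the active causes.
By total probability over the 4 (actual drug use, poppy-seed meal) configurations:
  P(positive screen) = 0.019·0.63·0.81 + 0.69589·0.63·0.19 + 0.77437·0.37·0.81 + 0.930055·0.37·0.19
        = 0.009696 + 0.083298 + 0.232079 + 0.065383 = 0.390456
The terms with actual drug use present sum to 0.297462, so
  P(actual drug use | positive screen) = 0.297462 / 0.390456 ≈ 0.762

Now also conditioning on poppy-seed meal=true:
By total probability over both values of actual drug use:
  P(positive screen | poppy-seed meal) = 0.69589*0.63 + 0.930055*0.37
        = 0.438411 + 0.344120 = 0.782531
Keeping only the actual drug use-present terms gives 0.344120, so
  P(actual drug use | positive screen, poppy-seed meal) = 0.344120 / 0.782531 ≈ 0.440

P(actual drug use | positive screen) ≈ 0.762; P(actual drug use | positive screen, poppy-seed meal) ≈ 0.440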